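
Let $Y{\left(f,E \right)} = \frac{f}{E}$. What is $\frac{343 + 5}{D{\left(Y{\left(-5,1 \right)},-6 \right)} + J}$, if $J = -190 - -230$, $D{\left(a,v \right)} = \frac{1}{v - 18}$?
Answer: $\frac{8352}{959} \approx 8.7091$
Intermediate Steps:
$D{\left(a,v \right)} = \frac{1}{-18 + v}$
$J = 40$ ($J = -190 + 230 = 40$)
$\frac{343 + 5}{D{\left(Y{\left(-5,1 \right)},-6 \right)} + J} = \frac{343 + 5}{\frac{1}{-18 - 6} + 40} = \frac{348}{\frac{1}{-24} + 40} = \frac{348}{- \frac{1}{24} + 40} = \frac{348}{\frac{959}{24}} = 348 \cdot \frac{24}{959} = \frac{8352}{959}$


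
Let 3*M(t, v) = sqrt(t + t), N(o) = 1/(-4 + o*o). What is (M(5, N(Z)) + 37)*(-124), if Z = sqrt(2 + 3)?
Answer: -4588 - 124*sqrt(10)/3 ≈ -4718.7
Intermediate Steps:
Z = sqrt(5) ≈ 2.2361
N(o) = 1/(-4 + o**2)
M(t, v) = sqrt(2)*sqrt(t)/3 (M(t, v) = sqrt(t + t)/3 = sqrt(2*t)/3 = (sqrt(2)*sqrt(t))/3 = sqrt(2)*sqrt(t)/3)
(M(5, N(Z)) + 37)*(-124) = (sqrt(2)*sqrt(5)/3 + 37)*(-124) = (sqrt(10)/3 + 37)*(-124) = (37 + sqrt(10)/3)*(-124) = -4588 - 124*sqrt(10)/3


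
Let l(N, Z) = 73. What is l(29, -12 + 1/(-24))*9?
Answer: 657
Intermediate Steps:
l(29, -12 + 1/(-24))*9 = 73*9 = 657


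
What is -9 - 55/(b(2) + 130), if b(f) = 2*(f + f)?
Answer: -1297/138 ≈ -9.3985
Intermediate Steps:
b(f) = 4*f (b(f) = 2*(2*f) = 4*f)
-9 - 55/(b(2) + 130) = -9 - 55/(4*2 + 130) = -9 - 55/(8 + 130) = -9 - 55/138 = -1297/138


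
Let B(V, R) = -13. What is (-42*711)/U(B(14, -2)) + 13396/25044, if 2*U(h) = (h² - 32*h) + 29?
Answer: -185937839/1922127 ≈ -96.735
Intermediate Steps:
U(h) = 29/2 + h²/2 - 16*h (U(h) = ((h² - 32*h) + 29)/2 = (29 + h² - 32*h)/2 = 29/2 + h²/2 - 16*h)
(-42*711)/U(B(14, -2)) + 13396/25044 = (-42*711)/(29/2 + (½)*(-13)² - 16*(-13)) + 13396/25044 = -29862/(29/2 + (½)*169 + 208) + 13396*(1/25044) = -29862/(29/2 + 169/2 + 208) + 3349/6261 = -29862/307 + 3349/6261 = -185937839/1922127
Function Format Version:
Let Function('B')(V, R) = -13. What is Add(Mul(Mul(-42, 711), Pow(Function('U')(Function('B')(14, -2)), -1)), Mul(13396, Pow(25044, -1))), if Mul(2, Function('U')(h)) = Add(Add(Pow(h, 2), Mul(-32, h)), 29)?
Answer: Rational(-185937839, 1922127) ≈ -96.735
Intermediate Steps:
Function('U')(h) = Add(Rational(29, 2), Mul(Rational(1, 2), Pow(h, 2)), Mul(-16, h)) (Function('U')(h) = Mul(Rational(1, 2), Add(Add(Pow(h, 2), Mul(-32, h)), 29)) = Mul(Rational(1, 2), Add(29, Pow(h, 2), Mul(-32, h))) = Add(Rational(29, 2), Mul(Rational(1, 2), Pow(h, 2)), Mul(-16, h)))
Add(Mul(Mul(-42, 711), Pow(Function('U')(Function('B')(14, -2)), -1)), Mul(13396, Pow(25044, -1))) = Add(Mul(Mul(-42, 711), Pow(Add(Rational(29, 2), Mul(Rational(1, 2), Pow(-13, 2)), Mul(-16, -13)), -1)), Mul(13396, Pow(25044, -1))) = Add(Mul(-29862, Pow(Add(Rational(29, 2), Mul(Rational(1, 2), 169), 208), -1)), Mul(13396, Rational(1, 25044))) = Add(Mul(-29862, Pow(Add(Rational(29, 2), Rational(169, 2), 208), -1)), Rational(3349, 6261)) = Add(Mul(-29862, Pow(307, -1)), Rational(3349, 6261)) = Add(Mul(-29862, Rational(1, 307)), Rational(3349, 6261)) = Add(Rational(-29862, 307), Rational(3349, 6261)) = Rational(-185937839, 1922127)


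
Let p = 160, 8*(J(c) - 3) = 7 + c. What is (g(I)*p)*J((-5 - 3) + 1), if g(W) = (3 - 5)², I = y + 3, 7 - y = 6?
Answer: 1920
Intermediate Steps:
y = 1 (y = 7 - 1*6 = 7 - 6 = 1)
J(c) = 31/8 + c/8 (J(c) = 3 + (7 + c)/8 = 3 + (7/8 + c/8) = 31/8 + c/8)
I = 4 (I = 1 + 3 = 4)
g(W) = 4 (g(W) = (-2)² = 4)
(g(I)*p)*J((-5 - 3) + 1) = (4*160)*(31/8 + ((-5 - 3) + 1)/8) = 640*(31/8 + (-8 + 1)/8) = 640*(31/8 + (⅛)*(-7)) = 640*(31/8 - 7/8) = 640*3 = 1920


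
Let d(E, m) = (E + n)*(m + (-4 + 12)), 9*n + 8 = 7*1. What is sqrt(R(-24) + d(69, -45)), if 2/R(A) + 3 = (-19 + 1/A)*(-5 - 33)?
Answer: 2*I*sqrt(428808975677)/25941 ≈ 50.487*I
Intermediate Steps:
R(A) = 2/(719 - 38/A) (R(A) = 2/(-3 + (-19 + 1/A)*(-5 - 33)) = 2/(-3 + (-19 + 1/A)*(-38)) = 2/(-3 + (722 - 38/A)) = 2/(719 - 38/A))
n = -1/9 (n = -8/9 + (7*1)/9 = -8/9 + (1/9)*7 = -8/9 + 7/9 = -1/9 ≈ -0.11111)
d(E, m) = (8 + m)*(-1/9 + E) (d(E, m) = (E - 1/9)*(m + (-4 + 12)) = (-1/9 + E)*(m + 8) = (-1/9 + E)*(8 + m) = (8 + m)*(-1/9 + E))
sqrt(R(-24) + d(69, -45)) = sqrt(2*(-24)/(-38 + 719*(-24)) + (-8/9 + 8*69 - 1/9*(-45) + 69*(-45))) = sqrt(2*(-24)/(-38 - 17256) + (-8/9 + 552 + 5 - 3105)) = sqrt(2*(-24)/(-17294) - 22940/9) = sqrt(2*(-24)*(-1/17294) - 22940/9) = sqrt(24/8647 - 22940/9) = sqrt(-198361964/77823) = 2*I*sqrt(428808975677)/25941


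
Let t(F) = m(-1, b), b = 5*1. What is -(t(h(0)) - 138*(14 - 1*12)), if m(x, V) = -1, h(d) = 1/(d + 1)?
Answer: 277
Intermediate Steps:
b = 5
h(d) = 1/(1 + d)
t(F) = -1
-(t(h(0)) - 138*(14 - 1*12)) = -(-1 - 138*(14 - 1*12)) = -(-1 - 138*(14 - 12)) = -(-1 - 138*2) = -(-1 - 276) = -1*(-277) = 277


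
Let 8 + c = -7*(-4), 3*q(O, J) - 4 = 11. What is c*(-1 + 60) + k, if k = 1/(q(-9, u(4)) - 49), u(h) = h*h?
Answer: 51919/44 ≈ 1180.0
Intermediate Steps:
u(h) = h²
q(O, J) = 5 (q(O, J) = 4/3 + (⅓)*11 = 4/3 + 11/3 = 5)
c = 20 (c = -8 - 7*(-4) = -8 + 28 = 20)
k = -1/44 (k = 1/(5 - 49) = 1/(-44) = -1/44 ≈ -0.022727)
c*(-1 + 60) + k = 20*(-1 + 60) - 1/44 = 20*59 - 1/44 = 1180 - 1/44 = 51919/44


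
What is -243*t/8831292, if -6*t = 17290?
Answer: 233415/2943764 ≈ 0.079291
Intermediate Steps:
t = -8645/3 (t = -⅙*17290 = -8645/3 ≈ -2881.7)
-243*t/8831292 = -243*(-8645/3)/8831292 = 700245*(1/8831292) = 233415/2943764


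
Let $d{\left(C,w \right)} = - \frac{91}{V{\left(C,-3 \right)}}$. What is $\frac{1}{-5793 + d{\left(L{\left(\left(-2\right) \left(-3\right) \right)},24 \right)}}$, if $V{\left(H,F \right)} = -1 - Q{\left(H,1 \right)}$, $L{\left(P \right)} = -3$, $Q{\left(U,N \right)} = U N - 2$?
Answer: $- \frac{4}{23263} \approx -0.00017195$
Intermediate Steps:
$Q{\left(U,N \right)} = -2 + N U$ ($Q{\left(U,N \right)} = N U - 2 = -2 + N U$)
$V{\left(H,F \right)} = 1 - H$ ($V{\left(H,F \right)} = -1 - \left(-2 + 1 H\right) = -1 - \left(-2 + H\right) = 1 - H$)
$d{\left(C,w \right)} = - \frac{91}{1 - C}$
$\frac{1}{-5793 + d{\left(L{\left(\left(-2\right) \left(-3\right) \right)},24 \right)}} = \frac{1}{-5793 + \frac{91}{-1 - 3}} = \frac{1}{-5793 + \frac{91}{-4}} = \frac{1}{-5793 + 91 \left(- \frac{1}{4}\right)} = \frac{1}{-5793 - \frac{91}{4}} = \frac{1}{- \frac{23263}{4}} = - \frac{4}{23263}$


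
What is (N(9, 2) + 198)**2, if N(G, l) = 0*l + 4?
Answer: 40804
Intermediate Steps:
N(G, l) = 4 (N(G, l) = 0 + 4 = 4)
(N(9, 2) + 198)**2 = (4 + 198)**2 = 202**2 = 40804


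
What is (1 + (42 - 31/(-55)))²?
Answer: 5740816/3025 ≈ 1897.8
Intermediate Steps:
(1 + (42 - 31/(-55)))² = (1 + (42 - 31*(-1/55)))² = (1 + (42 + 31/55))² = (1 + 2341/55)² = (2396/55)² = 5740816/3025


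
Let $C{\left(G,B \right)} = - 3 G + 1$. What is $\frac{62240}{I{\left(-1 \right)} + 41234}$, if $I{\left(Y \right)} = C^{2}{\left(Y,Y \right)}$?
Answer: $\frac{6224}{4125} \approx 1.5088$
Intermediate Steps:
$C{\left(G,B \right)} = 1 - 3 G$
$I{\left(Y \right)} = \left(1 - 3 Y\right)^{2}$
$\frac{62240}{I{\left(-1 \right)} + 41234} = \frac{62240}{\left(-1 + 3 \left(-1\right)\right)^{2} + 41234} = \frac{62240}{\left(-1 - 3\right)^{2} + 41234} = \frac{62240}{\left(-4\right)^{2} + 41234} = \frac{62240}{16 + 41234} = \frac{62240}{41250} = 62240 \cdot \frac{1}{41250} = \frac{6224}{4125}$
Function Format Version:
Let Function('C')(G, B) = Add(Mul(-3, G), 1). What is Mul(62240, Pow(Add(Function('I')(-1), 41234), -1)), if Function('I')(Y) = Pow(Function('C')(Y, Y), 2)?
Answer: Rational(6224, 4125) ≈ 1.5088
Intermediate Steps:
Function('C')(G, B) = Add(1, Mul(-3, G))
Function('I')(Y) = Pow(Add(1, Mul(-3, Y)), 2)
Mul(62240, Pow(Add(Function('I')(-1), 41234), -1)) = Mul(62240, Pow(Add(Pow(Add(-1, Mul(3, -1)), 2), 41234), -1)) = Mul(62240, Pow(Add(Pow(Add(-1, -3), 2), 41234), -1)) = Mul(62240, Pow(Add(Pow(-4, 2), 41234), -1)) = Mul(62240, Pow(Add(16, 41234), -1)) = Mul(62240, Pow(41250, -1)) = Mul(62240, Rational(1, 41250)) = Rational(6224, 4125)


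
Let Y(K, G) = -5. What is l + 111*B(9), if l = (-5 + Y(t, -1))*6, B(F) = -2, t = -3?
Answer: -282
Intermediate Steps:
l = -60 (l = (-5 - 5)*6 = -10*6 = -60)
l + 111*B(9) = -60 + 111*(-2) = -60 - 222 = -282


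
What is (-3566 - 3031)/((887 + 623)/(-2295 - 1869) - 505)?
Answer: 13734954/1052165 ≈ 13.054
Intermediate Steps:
(-3566 - 3031)/((887 + 623)/(-2295 - 1869) - 505) = -6597/(1510/(-4164) - 505) = -6597/(1510*(-1/4164) - 505) = -6597/(-755/2082 - 505) = -6597/(-1052165/2082) = -6597*(-2082/1052165) = 13734954/1052165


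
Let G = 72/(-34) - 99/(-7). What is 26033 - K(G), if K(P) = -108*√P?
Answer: 26033 + 324*√18921/119 ≈ 26408.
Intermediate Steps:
G = 1431/119 (G = 72*(-1/34) - 99*(-⅐) = -36/17 + 99/7 = 1431/119 ≈ 12.025)
26033 - K(G) = 26033 - (-108)*√(1431/119) = 26033 - (-108)*3*√18921/119 = 26033 - (-324)*√18921/119 = 26033 + 324*√18921/119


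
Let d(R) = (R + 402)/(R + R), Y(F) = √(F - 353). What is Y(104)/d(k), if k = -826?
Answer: 413*I*√249/106 ≈ 61.481*I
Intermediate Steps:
Y(F) = √(-353 + F)
d(R) = (402 + R)/(2*R) (d(R) = (402 + R)/((2*R)) = (402 + R)*(1/(2*R)) = (402 + R)/(2*R))
Y(104)/d(k) = √(-353 + 104)/(((½)*(402 - 826)/(-826))) = √(-249)/(((½)*(-1/826)*(-424))) = (I*√249)/(106/413) = (I*√249)*(413/106) = 413*I*√249/106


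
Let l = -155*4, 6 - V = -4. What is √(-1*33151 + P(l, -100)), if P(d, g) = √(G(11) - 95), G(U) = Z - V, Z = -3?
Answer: √(-33151 + 6*I*√3) ≈ 0.029 + 182.07*I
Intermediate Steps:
V = 10 (V = 6 - 1*(-4) = 6 + 4 = 10)
G(U) = -13 (G(U) = -3 - 1*10 = -3 - 10 = -13)
l = -620
P(d, g) = 6*I*√3 (P(d, g) = √(-13 - 95) = √(-108) = 6*I*√3)
√(-1*33151 + P(l, -100)) = √(-1*33151 + 6*I*√3) = √(-33151 + 6*I*√3)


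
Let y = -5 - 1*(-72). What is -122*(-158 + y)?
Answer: 11102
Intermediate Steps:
y = 67 (y = -5 + 72 = 67)
-122*(-158 + y) = -122*(-158 + 67) = -122*(-91) = 11102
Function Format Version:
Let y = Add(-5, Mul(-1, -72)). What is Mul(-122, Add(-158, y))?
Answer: 11102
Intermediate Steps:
y = 67 (y = Add(-5, 72) = 67)
Mul(-122, Add(-158, y)) = Mul(-122, Add(-158, 67)) = Mul(-122, -91) = 11102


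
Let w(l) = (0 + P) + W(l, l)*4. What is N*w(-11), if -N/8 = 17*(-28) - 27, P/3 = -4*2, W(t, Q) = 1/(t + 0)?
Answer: -1078432/11 ≈ -98039.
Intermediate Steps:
W(t, Q) = 1/t
P = -24 (P = 3*(-4*2) = 3*(-8) = -24)
w(l) = -24 + 4/l (w(l) = (0 - 24) + 4/l = -24 + 4/l)
N = 4024 (N = -8*(17*(-28) - 27) = -8*(-476 - 27) = -8*(-503) = 4024)
N*w(-11) = 4024*(-24 + 4/(-11)) = 4024*(-24 + 4*(-1/11)) = 4024*(-24 - 4/11) = 4024*(-268/11) = -1078432/11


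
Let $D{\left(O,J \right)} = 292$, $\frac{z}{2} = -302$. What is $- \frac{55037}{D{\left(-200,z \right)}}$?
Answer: $- \frac{55037}{292} \approx -188.48$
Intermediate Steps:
$z = -604$ ($z = 2 \left(-302\right) = -604$)
$- \frac{55037}{D{\left(-200,z \right)}} = - \frac{55037}{292}$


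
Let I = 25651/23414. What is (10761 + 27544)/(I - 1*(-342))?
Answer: 896873270/8033239 ≈ 111.65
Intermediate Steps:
I = 25651/23414 (I = 25651*(1/23414) = 25651/23414 ≈ 1.0955)
(10761 + 27544)/(I - 1*(-342)) = (10761 + 27544)/(25651/23414 - 1*(-342)) = 38305/(25651/23414 + 342) = 38305/(8033239/23414) = 38305*(23414/8033239) = 896873270/8033239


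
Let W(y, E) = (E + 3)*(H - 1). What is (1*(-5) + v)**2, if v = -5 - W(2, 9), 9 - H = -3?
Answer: 20164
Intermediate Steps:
H = 12 (H = 9 - 1*(-3) = 9 + 3 = 12)
W(y, E) = 33 + 11*E (W(y, E) = (E + 3)*(12 - 1) = (3 + E)*11 = 33 + 11*E)
v = -137 (v = -5 - (33 + 11*9) = -5 - (33 + 99) = -5 - 1*132 = -5 - 132 = -137)
(1*(-5) + v)**2 = (1*(-5) - 137)**2 = (-5 - 137)**2 = (-142)**2 = 20164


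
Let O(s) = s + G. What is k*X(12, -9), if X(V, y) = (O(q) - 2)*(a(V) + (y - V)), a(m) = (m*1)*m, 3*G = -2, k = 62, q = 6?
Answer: 25420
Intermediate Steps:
G = -⅔ (G = (⅓)*(-2) = -⅔ ≈ -0.66667)
a(m) = m² (a(m) = m*m = m²)
O(s) = -⅔ + s (O(s) = s - ⅔ = -⅔ + s)
X(V, y) = -10*V/3 + 10*y/3 + 10*V²/3 (X(V, y) = ((-⅔ + 6) - 2)*(V² + (y - V)) = (16/3 - 2)*(y + V² - V) = 10*(y + V² - V)/3 = -10*V/3 + 10*y/3 + 10*V²/3)
k*X(12, -9) = 62*(-10/3*12 + (10/3)*(-9) + (10/3)*12²) = 62*(-40 - 30 + (10/3)*144) = 62*(-40 - 30 + 480) = 62*410 = 25420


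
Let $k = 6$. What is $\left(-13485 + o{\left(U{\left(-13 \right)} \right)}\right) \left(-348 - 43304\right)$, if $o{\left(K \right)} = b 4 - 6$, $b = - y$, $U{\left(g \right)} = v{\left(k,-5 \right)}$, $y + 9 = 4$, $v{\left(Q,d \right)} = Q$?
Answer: $588036092$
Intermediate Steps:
$y = -5$ ($y = -9 + 4 = -5$)
$U{\left(g \right)} = 6$
$b = 5$ ($b = \left(-1\right) \left(-5\right) = 5$)
$o{\left(K \right)} = 14$ ($o{\left(K \right)} = 5 \cdot 4 - 6 = 20 - 6 = 14$)
$\left(-13485 + o{\left(U{\left(-13 \right)} \right)}\right) \left(-348 - 43304\right) = \left(-13485 + 14\right) \left(-348 - 43304\right) = \left(-13471\right) \left(-43652\right) = 588036092$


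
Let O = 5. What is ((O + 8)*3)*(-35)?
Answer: -1365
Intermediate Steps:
((O + 8)*3)*(-35) = ((5 + 8)*3)*(-35) = (13*3)*(-35) = 39*(-35) = -1365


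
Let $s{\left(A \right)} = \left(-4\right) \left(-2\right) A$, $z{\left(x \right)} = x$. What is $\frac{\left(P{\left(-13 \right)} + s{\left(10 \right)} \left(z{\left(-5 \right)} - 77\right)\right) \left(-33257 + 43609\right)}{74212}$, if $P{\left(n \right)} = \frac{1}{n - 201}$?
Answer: $- \frac{1816570254}{1985171} \approx -915.07$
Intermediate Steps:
$P{\left(n \right)} = \frac{1}{-201 + n}$
$s{\left(A \right)} = 8 A$
$\frac{\left(P{\left(-13 \right)} + s{\left(10 \right)} \left(z{\left(-5 \right)} - 77\right)\right) \left(-33257 + 43609\right)}{74212} = \frac{\left(\frac{1}{-201 - 13} + 8 \cdot 10 \left(-5 - 77\right)\right) \left(-33257 + 43609\right)}{74212} = \left(\frac{1}{-214} + 80 \left(-82\right)\right) 10352 \cdot \frac{1}{74212} = \left(- \frac{1}{214} - 6560\right) 10352 \cdot \frac{1}{74212} = \left(- \frac{1403841}{214}\right) 10352 \cdot \frac{1}{74212} = \left(- \frac{7266281016}{107}\right) \frac{1}{74212} = - \frac{1816570254}{1985171}$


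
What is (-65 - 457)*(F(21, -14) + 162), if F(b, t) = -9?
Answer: -79866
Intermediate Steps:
(-65 - 457)*(F(21, -14) + 162) = (-65 - 457)*(-9 + 162) = -522*153 = -79866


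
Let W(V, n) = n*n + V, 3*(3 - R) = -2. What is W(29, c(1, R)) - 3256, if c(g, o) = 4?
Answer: -3211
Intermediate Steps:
R = 11/3 (R = 3 - ⅓*(-2) = 3 + ⅔ = 11/3 ≈ 3.6667)
W(V, n) = V + n² (W(V, n) = n² + V = V + n²)
W(29, c(1, R)) - 3256 = (29 + 4²) - 3256 = (29 + 16) - 3256 = 45 - 3256 = -3211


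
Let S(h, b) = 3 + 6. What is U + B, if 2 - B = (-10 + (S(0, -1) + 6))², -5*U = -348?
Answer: 233/5 ≈ 46.600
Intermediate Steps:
S(h, b) = 9
U = 348/5 (U = -⅕*(-348) = 348/5 ≈ 69.600)
B = -23 (B = 2 - (-10 + (9 + 6))² = 2 - (-10 + 15)² = 2 - 1*5² = 2 - 1*25 = 2 - 25 = -23)
U + B = 348/5 - 23 = 233/5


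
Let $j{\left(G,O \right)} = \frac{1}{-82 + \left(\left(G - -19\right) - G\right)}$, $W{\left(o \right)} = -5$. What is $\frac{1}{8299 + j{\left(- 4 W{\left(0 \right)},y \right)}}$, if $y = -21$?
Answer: $\frac{63}{522836} \approx 0.0001205$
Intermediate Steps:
$j{\left(G,O \right)} = - \frac{1}{63}$ ($j{\left(G,O \right)} = \frac{1}{-82 + \left(\left(G + 19\right) - G\right)} = \frac{1}{-82 + \left(\left(19 + G\right) - G\right)} = \frac{1}{-82 + 19} = \frac{1}{-63} = - \frac{1}{63}$)
$\frac{1}{8299 + j{\left(- 4 W{\left(0 \right)},y \right)}} = \frac{1}{8299 - \frac{1}{63}} = \frac{1}{\frac{522836}{63}} = \frac{63}{522836}$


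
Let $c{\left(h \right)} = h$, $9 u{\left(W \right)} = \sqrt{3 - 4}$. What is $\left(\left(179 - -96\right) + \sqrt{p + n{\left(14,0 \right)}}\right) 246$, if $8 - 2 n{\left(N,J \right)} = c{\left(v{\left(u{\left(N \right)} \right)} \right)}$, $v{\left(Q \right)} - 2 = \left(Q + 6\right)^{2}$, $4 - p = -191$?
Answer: $67650 + \frac{41 \sqrt{58322 - 216 i}}{3} \approx 70951.0 - 6.1118 i$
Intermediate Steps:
$p = 195$ ($p = 4 - -191 = 4 + 191 = 195$)
$u{\left(W \right)} = \frac{i}{9}$ ($u{\left(W \right)} = \frac{\sqrt{3 - 4}}{9} = \frac{\sqrt{-1}}{9} = \frac{i}{9}$)
$v{\left(Q \right)} = 2 + \left(6 + Q\right)^{2}$ ($v{\left(Q \right)} = 2 + \left(Q + 6\right)^{2} = 2 + \left(6 + Q\right)^{2}$)
$n{\left(N,J \right)} = 3 - \frac{\left(6 + \frac{i}{9}\right)^{2}}{2}$ ($n{\left(N,J \right)} = 4 - \frac{2 + \left(6 + \frac{i}{9}\right)^{2}}{2} = 4 - \left(1 + \frac{\left(6 + \frac{i}{9}\right)^{2}}{2}\right) = 3 - \frac{\left(6 + \frac{i}{9}\right)^{2}}{2}$)
$\left(\left(179 - -96\right) + \sqrt{p + n{\left(14,0 \right)}}\right) 246 = \left(\left(179 - -96\right) + \sqrt{195 + \left(3 - \frac{\left(54 + i\right)^{2}}{162}\right)}\right) 246 = \left(\left(179 + 96\right) + \sqrt{198 - \frac{\left(54 + i\right)^{2}}{162}}\right) 246 = \left(275 + \sqrt{198 - \frac{\left(54 + i\right)^{2}}{162}}\right) 246 = 67650 + 246 \sqrt{198 - \frac{\left(54 + i\right)^{2}}{162}}$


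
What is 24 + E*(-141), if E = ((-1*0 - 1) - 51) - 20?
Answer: 10176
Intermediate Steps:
E = -72 (E = ((0 - 1) - 51) - 20 = (-1 - 51) - 20 = -52 - 20 = -72)
24 + E*(-141) = 24 - 72*(-141) = 24 + 10152 = 10176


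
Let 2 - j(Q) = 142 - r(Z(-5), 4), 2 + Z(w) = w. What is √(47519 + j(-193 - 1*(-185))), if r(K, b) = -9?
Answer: √47370 ≈ 217.65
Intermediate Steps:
Z(w) = -2 + w
j(Q) = -149 (j(Q) = 2 - (142 - 1*(-9)) = 2 - (142 + 9) = 2 - 1*151 = 2 - 151 = -149)
√(47519 + j(-193 - 1*(-185))) = √(47519 - 149) = √47370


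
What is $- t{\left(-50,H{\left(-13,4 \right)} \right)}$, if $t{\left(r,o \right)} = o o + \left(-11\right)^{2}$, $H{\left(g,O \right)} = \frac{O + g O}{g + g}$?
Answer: $- \frac{21025}{169} \approx -124.41$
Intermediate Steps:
$H{\left(g,O \right)} = \frac{O + O g}{2 g}$
$t{\left(r,o \right)} = 121 + o^{2}$ ($t{\left(r,o \right)} = o^{2} + 121 = 121 + o^{2}$)
$- t{\left(-50,H{\left(-13,4 \right)} \right)} = - (121 + \left(\frac{1}{2} \cdot 4 \frac{1}{-13} \left(1 - 13\right)\right)^{2}) = - (121 + \left(\frac{1}{2} \cdot 4 \left(- \frac{1}{13}\right) \left(-12\right)\right)^{2}) = - (121 + \left(\frac{24}{13}\right)^{2}) = - (121 + \frac{576}{169}) = \left(-1\right) \frac{21025}{169} = - \frac{21025}{169}$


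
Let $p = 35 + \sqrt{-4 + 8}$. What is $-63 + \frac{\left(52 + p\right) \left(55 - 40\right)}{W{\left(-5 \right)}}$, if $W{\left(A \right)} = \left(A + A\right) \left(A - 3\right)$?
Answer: $- \frac{741}{16} \approx -46.313$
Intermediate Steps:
$p = 37$ ($p = 35 + \sqrt{4} = 35 + 2 = 37$)
$W{\left(A \right)} = 2 A \left(-3 + A\right)$
$-63 + \frac{\left(52 + p\right) \left(55 - 40\right)}{W{\left(-5 \right)}} = -63 + \frac{\left(52 + 37\right) \left(55 - 40\right)}{2 \left(-5\right) \left(-3 - 5\right)} = -63 + \frac{89 \cdot 15}{2 \left(-5\right) \left(-8\right)} = -63 + \frac{1}{80} \cdot 1335 = -63 + \frac{267}{16} = - \frac{741}{16}$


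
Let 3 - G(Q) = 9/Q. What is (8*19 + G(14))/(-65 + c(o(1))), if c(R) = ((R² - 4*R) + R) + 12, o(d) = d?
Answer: -2161/770 ≈ -2.8065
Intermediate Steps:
G(Q) = 3 - 9/Q
c(R) = 12 + R² - 3*R (c(R) = (R² - 3*R) + 12 = 12 + R² - 3*R)
(8*19 + G(14))/(-65 + c(o(1))) = (8*19 + (3 - 9/14))/(-65 + (12 + 1² - 3*1)) = (152 + (3 - 9*1/14))/(-65 + (12 + 1 - 3)) = (152 + (3 - 9/14))/(-65 + 10) = (152 + 33/14)/(-55) = (2161/14)*(-1/55) = -2161/770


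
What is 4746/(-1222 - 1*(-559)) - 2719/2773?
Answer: -4987785/612833 ≈ -8.1389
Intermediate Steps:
4746/(-1222 - 1*(-559)) - 2719/2773 = 4746/(-1222 + 559) - 2719*1/2773 = 4746/(-663) - 2719/2773 = 4746*(-1/663) - 2719/2773 = -1582/221 - 2719/2773 = -4987785/612833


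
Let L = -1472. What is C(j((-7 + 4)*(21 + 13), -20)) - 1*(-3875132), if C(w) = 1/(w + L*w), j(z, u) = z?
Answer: 581432555545/150042 ≈ 3.8751e+6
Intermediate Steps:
C(w) = -1/(1471*w) (C(w) = 1/(w - 1472*w) = 1/(-1471*w) = -1/(1471*w))
C(j((-7 + 4)*(21 + 13), -20)) - 1*(-3875132) = -1/((-7 + 4)*(21 + 13))/1471 - 1*(-3875132) = -1/(1471*((-3*34))) + 3875132 = -1/1471/(-102) + 3875132 = -1/1471*(-1/102) + 3875132 = 1/150042 + 3875132 = 581432555545/150042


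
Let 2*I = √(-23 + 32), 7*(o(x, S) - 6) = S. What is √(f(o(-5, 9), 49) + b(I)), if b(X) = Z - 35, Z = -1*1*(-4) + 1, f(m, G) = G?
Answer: √19 ≈ 4.3589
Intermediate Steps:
o(x, S) = 6 + S/7
I = 3/2 (I = √(-23 + 32)/2 = √9/2 = (½)*3 = 3/2 ≈ 1.5000)
Z = 5 (Z = -1*(-4) + 1 = 4 + 1 = 5)
b(X) = -30 (b(X) = 5 - 35 = -30)
√(f(o(-5, 9), 49) + b(I)) = √(49 - 30) = √19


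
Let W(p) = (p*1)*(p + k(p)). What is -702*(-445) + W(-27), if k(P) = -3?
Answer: 313200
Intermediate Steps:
W(p) = p*(-3 + p) (W(p) = (p*1)*(p - 3) = p*(-3 + p))
-702*(-445) + W(-27) = -702*(-445) - 27*(-3 - 27) = 312390 - 27*(-30) = 312390 + 810 = 313200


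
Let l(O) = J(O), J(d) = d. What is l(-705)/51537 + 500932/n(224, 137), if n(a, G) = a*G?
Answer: 2149574787/131797288 ≈ 16.310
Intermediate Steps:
n(a, G) = G*a
l(O) = O
l(-705)/51537 + 500932/n(224, 137) = -705/51537 + 500932/((137*224)) = -705*1/51537 + 500932/30688 = -235/17179 + 500932*(1/30688) = -235/17179 + 125233/7672 = 2149574787/131797288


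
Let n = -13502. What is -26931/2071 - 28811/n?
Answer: -303954781/27962642 ≈ -10.870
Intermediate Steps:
-26931/2071 - 28811/n = -26931/2071 - 28811/(-13502) = -26931*1/2071 - 28811*(-1/13502) = -26931/2071 + 28811/13502 = -303954781/27962642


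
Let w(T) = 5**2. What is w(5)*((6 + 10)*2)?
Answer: 800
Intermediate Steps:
w(T) = 25
w(5)*((6 + 10)*2) = 25*((6 + 10)*2) = 25*(16*2) = 25*32 = 800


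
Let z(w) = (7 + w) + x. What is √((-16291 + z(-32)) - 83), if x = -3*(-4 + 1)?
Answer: I*√16390 ≈ 128.02*I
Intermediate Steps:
x = 9 (x = -3*(-3) = 9)
z(w) = 16 + w (z(w) = (7 + w) + 9 = 16 + w)
√((-16291 + z(-32)) - 83) = √((-16291 + (16 - 32)) - 83) = √((-16291 - 16) - 83) = √(-16307 - 83) = √(-16390) = I*√16390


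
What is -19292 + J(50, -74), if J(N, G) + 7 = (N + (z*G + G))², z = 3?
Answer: 41217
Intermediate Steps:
J(N, G) = -7 + (N + 4*G)² (J(N, G) = -7 + (N + (3*G + G))² = -7 + (N + 4*G)²)
-19292 + J(50, -74) = -19292 + (-7 + (50 + 4*(-74))²) = -19292 + (-7 + (50 - 296)²) = -19292 + (-7 + (-246)²) = -19292 + (-7 + 60516) = -19292 + 60509 = 41217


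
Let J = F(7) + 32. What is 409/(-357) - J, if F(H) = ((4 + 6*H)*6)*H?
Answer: -701557/357 ≈ -1965.1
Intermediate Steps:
F(H) = H*(24 + 36*H) (F(H) = (24 + 36*H)*H = H*(24 + 36*H))
J = 1964 (J = 12*7*(2 + 3*7) + 32 = 12*7*(2 + 21) + 32 = 12*7*23 + 32 = 1932 + 32 = 1964)
409/(-357) - J = 409/(-357) - 1*1964 = 409*(-1/357) - 1964 = -409/357 - 1964 = -701557/357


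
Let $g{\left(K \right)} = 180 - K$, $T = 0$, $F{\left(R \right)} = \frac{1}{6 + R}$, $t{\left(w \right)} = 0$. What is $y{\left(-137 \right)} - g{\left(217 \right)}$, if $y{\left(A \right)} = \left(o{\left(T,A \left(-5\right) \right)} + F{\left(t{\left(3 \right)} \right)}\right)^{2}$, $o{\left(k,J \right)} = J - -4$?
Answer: $\frac{17099557}{36} \approx 4.7499 \cdot 10^{5}$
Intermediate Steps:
$o{\left(k,J \right)} = 4 + J$ ($o{\left(k,J \right)} = J + 4 = 4 + J$)
$y{\left(A \right)} = \left(\frac{25}{6} - 5 A\right)^{2}$ ($y{\left(A \right)} = \left(\left(4 + A \left(-5\right)\right) + \frac{1}{6 + 0}\right)^{2} = \left(\left(4 - 5 A\right) + \frac{1}{6}\right)^{2} = \left(\frac{25}{6} - 5 A\right)^{2}$)
$y{\left(-137 \right)} - g{\left(217 \right)} = \frac{25 \left(5 - -822\right)^{2}}{36} - \left(180 - 217\right) = \frac{25 \left(5 + 822\right)^{2}}{36} - \left(180 - 217\right) = \frac{25 \cdot 827^{2}}{36} - -37 = \frac{25}{36} \cdot 683929 + 37 = \frac{17098225}{36} + 37 = \frac{17099557}{36}$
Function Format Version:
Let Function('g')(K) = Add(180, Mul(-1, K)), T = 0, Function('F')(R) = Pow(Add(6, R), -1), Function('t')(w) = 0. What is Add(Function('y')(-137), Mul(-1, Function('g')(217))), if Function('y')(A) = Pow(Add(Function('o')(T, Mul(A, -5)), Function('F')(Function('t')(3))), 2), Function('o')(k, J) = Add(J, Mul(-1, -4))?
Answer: Rational(17099557, 36) ≈ 4.7499e+5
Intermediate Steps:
Function('o')(k, J) = Add(4, J) (Function('o')(k, J) = Add(J, 4) = Add(4, J))
Function('y')(A) = Pow(Add(Rational(25, 6), Mul(-5, A)), 2) (Function('y')(A) = Pow(Add(Add(4, Mul(A, -5)), Pow(Add(6, 0), -1)), 2) = Pow(Add(Add(4, Mul(-5, A)), Pow(6, -1)), 2) = Pow(Add(Add(4, Mul(-5, A)), Rational(1, 6)), 2) = Pow(Add(Rational(25, 6), Mul(-5, A)), 2))
Add(Function('y')(-137), Mul(-1, Function('g')(217))) = Add(Mul(Rational(25, 36), Pow(Add(5, Mul(-6, -137)), 2)), Mul(-1, Add(180, Mul(-1, 217)))) = Add(Mul(Rational(25, 36), Pow(Add(5, 822), 2)), Mul(-1, Add(180, -217))) = Add(Mul(Rational(25, 36), Pow(827, 2)), Mul(-1, -37)) = Add(Mul(Rational(25, 36), 683929), 37) = Add(Rational(17098225, 36), 37) = Rational(17099557, 36)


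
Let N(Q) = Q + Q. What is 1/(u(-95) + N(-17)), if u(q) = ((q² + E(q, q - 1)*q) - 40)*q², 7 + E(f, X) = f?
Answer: 1/168541841 ≈ 5.9332e-9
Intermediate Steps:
E(f, X) = -7 + f
N(Q) = 2*Q
u(q) = q²*(-40 + q² + q*(-7 + q)) (u(q) = ((q² + (-7 + q)*q) - 40)*q² = ((q² + q*(-7 + q)) - 40)*q² = (-40 + q² + q*(-7 + q))*q² = q²*(-40 + q² + q*(-7 + q)))
1/(u(-95) + N(-17)) = 1/((-95)²*(-40 + (-95)² - 95*(-7 - 95)) + 2*(-17)) = 1/(9025*(-40 + 9025 - 95*(-102)) - 34) = 1/(9025*(-40 + 9025 + 9690) - 34) = 1/(9025*18675 - 34) = 1/(168541875 - 34) = 1/168541841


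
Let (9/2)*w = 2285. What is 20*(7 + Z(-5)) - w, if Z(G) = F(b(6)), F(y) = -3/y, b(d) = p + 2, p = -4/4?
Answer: -3850/9 ≈ -427.78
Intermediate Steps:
w = 4570/9 (w = (2/9)*2285 = 4570/9 ≈ 507.78)
p = -1 (p = -4*¼ = -1)
b(d) = 1 (b(d) = -1 + 2 = 1)
Z(G) = -3 (Z(G) = -3/1 = -3*1 = -3)
20*(7 + Z(-5)) - w = 20*(7 - 3) - 1*4570/9 = 20*4 - 4570/9 = 80 - 4570/9 = -3850/9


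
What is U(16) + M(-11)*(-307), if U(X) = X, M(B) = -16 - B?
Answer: 1551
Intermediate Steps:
U(16) + M(-11)*(-307) = 16 + (-16 - 1*(-11))*(-307) = 16 + (-16 + 11)*(-307) = 16 - 5*(-307) = 16 + 1535 = 1551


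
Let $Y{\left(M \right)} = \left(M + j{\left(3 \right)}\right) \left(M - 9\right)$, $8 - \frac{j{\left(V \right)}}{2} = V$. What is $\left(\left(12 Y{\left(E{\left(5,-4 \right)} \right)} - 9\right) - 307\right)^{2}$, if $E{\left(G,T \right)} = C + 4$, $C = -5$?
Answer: $1948816$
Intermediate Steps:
$j{\left(V \right)} = 16 - 2 V$
$E{\left(G,T \right)} = -1$ ($E{\left(G,T \right)} = -5 + 4 = -1$)
$Y{\left(M \right)} = \left(-9 + M\right) \left(10 + M\right)$ ($Y{\left(M \right)} = \left(M + \left(16 - 6\right)\right) \left(M - 9\right) = \left(M + 10\right) \left(M - 9\right) = \left(10 + M\right) \left(-9 + M\right) = \left(-9 + M\right) \left(10 + M\right)$)
$\left(\left(12 Y{\left(E{\left(5,-4 \right)} \right)} - 9\right) - 307\right)^{2} = \left(\left(12 \left(-90 - 1 + \left(-1\right)^{2}\right) - 9\right) - 307\right)^{2} = \left(\left(12 \left(-90 - 1 + 1\right) - 9\right) - 307\right)^{2} = \left(\left(12 \left(-90\right) - 9\right) - 307\right)^{2} = \left(\left(-1080 - 9\right) - 307\right)^{2} = \left(-1089 - 307\right)^{2} = \left(-1396\right)^{2} = 1948816$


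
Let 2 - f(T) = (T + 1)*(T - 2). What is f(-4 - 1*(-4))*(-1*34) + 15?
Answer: -121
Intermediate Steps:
f(T) = 2 - (1 + T)*(-2 + T) (f(T) = 2 - (T + 1)*(T - 2) = 2 - (1 + T)*(-2 + T))
f(-4 - 1*(-4))*(-1*34) + 15 = (4 + (-4 - 1*(-4)) - (-4 - 1*(-4))²)*(-1*34) + 15 = (4 + (-4 + 4) - (-4 + 4)²)*(-34) + 15 = (4 + 0 - 1*0²)*(-34) + 15 = (4 + 0 - 1*0)*(-34) + 15 = (4 + 0 + 0)*(-34) + 15 = 4*(-34) + 15 = -136 + 15 = -121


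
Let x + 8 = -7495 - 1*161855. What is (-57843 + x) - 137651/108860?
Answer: -24733238511/108860 ≈ -2.2720e+5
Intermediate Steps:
x = -169358 (x = -8 + (-7495 - 1*161855) = -8 + (-7495 - 161855) = -8 - 169350 = -169358)
(-57843 + x) - 137651/108860 = (-57843 - 169358) - 137651/108860 = -227201 - 137651*1/108860 = -227201 - 137651/108860 = -24733238511/108860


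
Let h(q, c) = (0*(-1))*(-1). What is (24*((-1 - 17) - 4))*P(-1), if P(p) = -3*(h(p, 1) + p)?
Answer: -1584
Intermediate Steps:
h(q, c) = 0 (h(q, c) = 0*(-1) = 0)
P(p) = -3*p (P(p) = -3*(0 + p) = -3*p)
(24*((-1 - 17) - 4))*P(-1) = (24*((-1 - 17) - 4))*(-3*(-1)) = (24*(-18 - 4))*3 = (24*(-22))*3 = -528*3 = -1584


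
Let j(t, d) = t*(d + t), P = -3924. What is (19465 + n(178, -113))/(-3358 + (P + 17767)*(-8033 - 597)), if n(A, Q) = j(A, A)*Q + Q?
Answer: 446327/7466778 ≈ 0.059775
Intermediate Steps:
n(A, Q) = Q + 2*Q*A**2 (n(A, Q) = (A*(A + A))*Q + Q = (A*(2*A))*Q + Q = (2*A**2)*Q + Q = 2*Q*A**2 + Q = Q + 2*Q*A**2)
(19465 + n(178, -113))/(-3358 + (P + 17767)*(-8033 - 597)) = (19465 - 113*(1 + 2*178**2))/(-3358 + (-3924 + 17767)*(-8033 - 597)) = (19465 - 113*(1 + 2*31684))/(-3358 + 13843*(-8630)) = (19465 - 113*(1 + 63368))/(-3358 - 119465090) = (19465 - 113*63369)/(-119468448) = (19465 - 7160697)*(-1/119468448) = -7141232*(-1/119468448) = 446327/7466778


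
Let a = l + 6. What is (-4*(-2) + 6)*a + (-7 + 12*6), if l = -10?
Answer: 9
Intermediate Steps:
a = -4 (a = -10 + 6 = -4)
(-4*(-2) + 6)*a + (-7 + 12*6) = (-4*(-2) + 6)*(-4) + (-7 + 12*6) = (8 + 6)*(-4) + (-7 + 72) = 14*(-4) + 65 = -56 + 65 = 9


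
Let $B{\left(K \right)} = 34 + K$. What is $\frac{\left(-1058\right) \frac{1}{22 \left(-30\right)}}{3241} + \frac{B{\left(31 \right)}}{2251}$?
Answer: $\frac{70710229}{2407512030} \approx 0.029371$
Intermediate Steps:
$\frac{\left(-1058\right) \frac{1}{22 \left(-30\right)}}{3241} + \frac{B{\left(31 \right)}}{2251} = \frac{\left(-1058\right) \frac{1}{22 \left(-30\right)}}{3241} + \frac{34 + 31}{2251} = - \frac{1058}{-660} \cdot \frac{1}{3241} + 65 \cdot \frac{1}{2251} = \left(-1058\right) \left(- \frac{1}{660}\right) \frac{1}{3241} + \frac{65}{2251} = \frac{529}{330} \cdot \frac{1}{3241} + \frac{65}{2251} = \frac{529}{1069530} + \frac{65}{2251} = \frac{70710229}{2407512030}$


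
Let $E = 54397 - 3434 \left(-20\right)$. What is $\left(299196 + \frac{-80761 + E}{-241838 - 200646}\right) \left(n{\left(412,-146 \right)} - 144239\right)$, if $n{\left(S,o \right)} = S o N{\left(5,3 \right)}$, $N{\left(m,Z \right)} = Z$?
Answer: $- \frac{1535220586104745}{15803} \approx -9.7147 \cdot 10^{10}$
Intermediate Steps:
$E = 123077$ ($E = 54397 - -68680 = 54397 + 68680 = 123077$)
$n{\left(S,o \right)} = 3 S o$ ($n{\left(S,o \right)} = S o 3 = 3 S o$)
$\left(299196 + \frac{-80761 + E}{-241838 - 200646}\right) \left(n{\left(412,-146 \right)} - 144239\right) = \left(299196 + \frac{-80761 + 123077}{-241838 - 200646}\right) \left(3 \cdot 412 \left(-146\right) - 144239\right) = \left(299196 + \frac{42316}{-442484}\right) \left(-180456 - 144239\right) = \left(299196 + 42316 \left(- \frac{1}{442484}\right)\right) \left(-324695\right) = \left(299196 - \frac{10579}{110621}\right) \left(-324695\right) = \frac{33097350137}{110621} \left(-324695\right) = - \frac{1535220586104745}{15803}$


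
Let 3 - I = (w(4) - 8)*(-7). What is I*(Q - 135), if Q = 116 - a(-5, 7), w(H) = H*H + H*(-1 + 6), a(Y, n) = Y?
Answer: -2786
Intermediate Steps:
w(H) = H**2 + 5*H (w(H) = H**2 + H*5 = H**2 + 5*H)
Q = 121 (Q = 116 - 1*(-5) = 116 + 5 = 121)
I = 199 (I = 3 - (4*(5 + 4) - 8)*(-7) = 3 - (4*9 - 8)*(-7) = 3 - (36 - 8)*(-7) = 3 - 28*(-7) = 3 - 1*(-196) = 3 + 196 = 199)
I*(Q - 135) = 199*(121 - 135) = 199*(-14) = -2786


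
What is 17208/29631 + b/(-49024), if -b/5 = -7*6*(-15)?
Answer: 156157107/242105024 ≈ 0.64500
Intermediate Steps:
b = -3150 (b = -5*(-7*6)*(-15) = -(-210)*(-15) = -5*630 = -3150)
17208/29631 + b/(-49024) = 17208/29631 - 3150/(-49024) = 17208*(1/29631) - 3150*(-1/49024) = 5736/9877 + 1575/24512 = 156157107/242105024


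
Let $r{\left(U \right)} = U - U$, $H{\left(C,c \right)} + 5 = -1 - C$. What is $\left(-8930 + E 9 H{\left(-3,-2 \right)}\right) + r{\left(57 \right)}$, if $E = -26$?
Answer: $-8228$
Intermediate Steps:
$H{\left(C,c \right)} = -6 - C$ ($H{\left(C,c \right)} = -5 - \left(1 + C\right) = -6 - C$)
$r{\left(U \right)} = 0$
$\left(-8930 + E 9 H{\left(-3,-2 \right)}\right) + r{\left(57 \right)} = \left(-8930 + \left(-26\right) 9 \left(-6 - -3\right)\right) + 0 = \left(-8930 - 234 \left(-6 + 3\right)\right) + 0 = \left(-8930 - -702\right) + 0 = \left(-8930 + 702\right) + 0 = -8228 + 0 = -8228$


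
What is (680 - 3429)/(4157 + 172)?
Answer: -2749/4329 ≈ -0.63502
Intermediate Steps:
(680 - 3429)/(4157 + 172) = -2749/4329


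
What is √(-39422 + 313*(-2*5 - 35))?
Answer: I*√53507 ≈ 231.32*I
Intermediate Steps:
√(-39422 + 313*(-2*5 - 35)) = √(-39422 + 313*(-10 - 35)) = √(-39422 + 313*(-45)) = √(-39422 - 14085) = √(-53507) = I*√53507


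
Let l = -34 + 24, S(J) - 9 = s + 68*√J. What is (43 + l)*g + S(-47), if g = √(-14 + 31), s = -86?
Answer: -77 + 33*√17 + 68*I*√47 ≈ 59.063 + 466.18*I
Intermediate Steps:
g = √17 ≈ 4.1231
S(J) = -77 + 68*√J (S(J) = 9 + (-86 + 68*√J) = -77 + 68*√J)
l = -10
(43 + l)*g + S(-47) = (43 - 10)*√17 + (-77 + 68*√(-47)) = 33*√17 + (-77 + 68*(I*√47)) = 33*√17 + (-77 + 68*I*√47) = -77 + 33*√17 + 68*I*√47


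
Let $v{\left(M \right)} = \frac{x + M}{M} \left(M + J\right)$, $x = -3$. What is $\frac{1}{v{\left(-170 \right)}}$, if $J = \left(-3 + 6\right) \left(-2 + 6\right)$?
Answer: $- \frac{85}{13667} \approx -0.0062194$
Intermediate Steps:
$J = 12$ ($J = 3 \cdot 4 = 12$)
$v{\left(M \right)} = \frac{\left(-3 + M\right) \left(12 + M\right)}{M}$ ($v{\left(M \right)} = \frac{-3 + M}{M} \left(M + 12\right) = \frac{-3 + M}{M} \left(12 + M\right) = \frac{\left(-3 + M\right) \left(12 + M\right)}{M}$)
$\frac{1}{v{\left(-170 \right)}} = \frac{1}{9 - 170 - \frac{36}{-170}} = \frac{1}{9 - 170 - - \frac{18}{85}} = \frac{1}{9 - 170 + \frac{18}{85}} = \frac{1}{- \frac{13667}{85}} = - \frac{85}{13667}$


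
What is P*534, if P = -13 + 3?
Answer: -5340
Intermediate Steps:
P = -10
P*534 = -10*534 = -5340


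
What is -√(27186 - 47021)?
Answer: -I*√19835 ≈ -140.84*I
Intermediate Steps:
-√(27186 - 47021) = -√(-19835) = -I*√19835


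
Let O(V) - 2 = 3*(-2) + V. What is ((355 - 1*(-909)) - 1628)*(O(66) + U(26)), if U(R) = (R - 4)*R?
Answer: -230776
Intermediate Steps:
U(R) = R*(-4 + R) (U(R) = (-4 + R)*R = R*(-4 + R))
O(V) = -4 + V (O(V) = 2 + (3*(-2) + V) = 2 + (-6 + V) = -4 + V)
((355 - 1*(-909)) - 1628)*(O(66) + U(26)) = ((355 - 1*(-909)) - 1628)*((-4 + 66) + 26*(-4 + 26)) = ((355 + 909) - 1628)*(62 + 26*22) = (1264 - 1628)*(62 + 572) = -364*634 = -230776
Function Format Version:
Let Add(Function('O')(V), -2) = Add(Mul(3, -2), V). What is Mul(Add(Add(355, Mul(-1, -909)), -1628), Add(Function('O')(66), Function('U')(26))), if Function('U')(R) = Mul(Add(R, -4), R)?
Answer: -230776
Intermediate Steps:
Function('U')(R) = Mul(R, Add(-4, R)) (Function('U')(R) = Mul(Add(-4, R), R) = Mul(R, Add(-4, R)))
Function('O')(V) = Add(-4, V) (Function('O')(V) = Add(2, Add(Mul(3, -2), V)) = Add(2, Add(-6, V)) = Add(-4, V))
Mul(Add(Add(355, Mul(-1, -909)), -1628), Add(Function('O')(66), Function('U')(26))) = Mul(Add(Add(355, Mul(-1, -909)), -1628), Add(Add(-4, 66), Mul(26, Add(-4, 26)))) = Mul(Add(Add(355, 909), -1628), Add(62, Mul(26, 22))) = Mul(Add(1264, -1628), Add(62, 572)) = Mul(-364, 634) = -230776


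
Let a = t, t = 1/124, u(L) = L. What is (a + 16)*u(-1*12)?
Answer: -5955/31 ≈ -192.10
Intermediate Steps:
t = 1/124 ≈ 0.0080645
a = 1/124 ≈ 0.0080645
(a + 16)*u(-1*12) = (1/124 + 16)*(-1*12) = (1985/124)*(-12) = -5955/31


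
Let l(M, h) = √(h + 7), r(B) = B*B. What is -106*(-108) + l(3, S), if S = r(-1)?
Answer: 11448 + 2*√2 ≈ 11451.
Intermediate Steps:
r(B) = B²
S = 1 (S = (-1)² = 1)
l(M, h) = √(7 + h)
-106*(-108) + l(3, S) = -106*(-108) + √(7 + 1) = 11448 + √8 = 11448 + 2*√2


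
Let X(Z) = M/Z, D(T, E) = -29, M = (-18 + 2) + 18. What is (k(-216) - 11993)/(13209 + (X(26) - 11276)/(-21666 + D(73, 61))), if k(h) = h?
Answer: -3443365315/3725546902 ≈ -0.92426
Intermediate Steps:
M = 2 (M = -16 + 18 = 2)
X(Z) = 2/Z
(k(-216) - 11993)/(13209 + (X(26) - 11276)/(-21666 + D(73, 61))) = (-216 - 11993)/(13209 + (2/26 - 11276)/(-21666 - 29)) = -12209/(13209 + (2*(1/26) - 11276)/(-21695)) = -12209/(13209 + (1/13 - 11276)*(-1/21695)) = -12209/(13209 - 146587/13*(-1/21695)) = -12209/(13209 + 146587/282035) = -12209/3725546902/282035 = -12209*282035/3725546902 = -3443365315/3725546902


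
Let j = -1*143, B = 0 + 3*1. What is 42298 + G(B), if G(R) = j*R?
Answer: 41869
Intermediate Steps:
B = 3 (B = 0 + 3 = 3)
j = -143
G(R) = -143*R
42298 + G(B) = 42298 - 143*3 = 42298 - 429 = 41869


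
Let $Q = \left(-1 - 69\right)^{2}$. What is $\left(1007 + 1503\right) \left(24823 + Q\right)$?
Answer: $74604730$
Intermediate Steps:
$Q = 4900$ ($Q = \left(-70\right)^{2} = 4900$)
$\left(1007 + 1503\right) \left(24823 + Q\right) = \left(1007 + 1503\right) \left(24823 + 4900\right) = 2510 \cdot 29723 = 74604730$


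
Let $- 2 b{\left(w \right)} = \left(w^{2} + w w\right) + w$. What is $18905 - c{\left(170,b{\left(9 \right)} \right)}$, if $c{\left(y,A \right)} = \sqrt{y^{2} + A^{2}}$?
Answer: $18905 - \frac{\sqrt{144841}}{2} \approx 18715.0$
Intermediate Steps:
$b{\left(w \right)} = - w^{2} - \frac{w}{2}$ ($b{\left(w \right)} = - \frac{\left(w^{2} + w w\right) + w}{2} = - \frac{\left(w^{2} + w^{2}\right) + w}{2} = - \frac{2 w^{2} + w}{2} = - \frac{w + 2 w^{2}}{2} = - w^{2} - \frac{w}{2}$)
$c{\left(y,A \right)} = \sqrt{A^{2} + y^{2}}$
$18905 - c{\left(170,b{\left(9 \right)} \right)} = 18905 - \sqrt{\left(\left(-1\right) 9 \left(\frac{1}{2} + 9\right)\right)^{2} + 170^{2}} = 18905 - \sqrt{\left(\left(-1\right) 9 \cdot \frac{19}{2}\right)^{2} + 28900} = 18905 - \sqrt{\left(- \frac{171}{2}\right)^{2} + 28900} = 18905 - \sqrt{\frac{29241}{4} + 28900} = 18905 - \sqrt{\frac{144841}{4}} = 18905 - \frac{\sqrt{144841}}{2}$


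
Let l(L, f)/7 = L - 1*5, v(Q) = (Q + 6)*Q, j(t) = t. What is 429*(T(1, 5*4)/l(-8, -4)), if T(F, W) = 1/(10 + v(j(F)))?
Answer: -33/119 ≈ -0.27731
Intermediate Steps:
v(Q) = Q*(6 + Q) (v(Q) = (6 + Q)*Q = Q*(6 + Q))
T(F, W) = 1/(10 + F*(6 + F))
l(L, f) = -35 + 7*L (l(L, f) = 7*(L - 1*5) = 7*(L - 5) = 7*(-5 + L) = -35 + 7*L)
429*(T(1, 5*4)/l(-8, -4)) = 429*(1/((10 + 1*(6 + 1))*(-35 + 7*(-8)))) = 429*(1/((10 + 1*7)*(-35 - 56))) = 429*(1/((10 + 7)*(-91))) = 429*(-1/91/17) = 429*((1/17)*(-1/91)) = 429*(-1/1547) = -33/119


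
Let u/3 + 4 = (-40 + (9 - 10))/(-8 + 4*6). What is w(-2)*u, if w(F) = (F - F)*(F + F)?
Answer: 0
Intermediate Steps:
u = -315/16 (u = -12 + 3*((-40 + (9 - 10))/(-8 + 4*6)) = -12 + 3*((-40 - 1)/(-8 + 24)) = -12 + 3*(-41/16) = -12 - 123/16 = -315/16 ≈ -19.688)
w(F) = 0 (w(F) = 0*(2*F) = 0)
w(-2)*u = 0*(-315/16) = 0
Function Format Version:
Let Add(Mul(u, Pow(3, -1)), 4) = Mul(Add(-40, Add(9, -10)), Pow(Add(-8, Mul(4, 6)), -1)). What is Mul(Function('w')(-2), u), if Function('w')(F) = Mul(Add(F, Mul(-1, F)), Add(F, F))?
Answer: 0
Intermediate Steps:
u = Rational(-315, 16) (u = Add(-12, Mul(3, Mul(Add(-40, Add(9, -10)), Pow(Add(-8, Mul(4, 6)), -1)))) = Add(-12, Mul(3, Mul(Add(-40, -1), Pow(Add(-8, 24), -1)))) = Add(-12, Mul(3, Mul(-41, Pow(16, -1)))) = Add(-12, Mul(3, Mul(-41, Rational(1, 16)))) = Add(-12, Mul(3, Rational(-41, 16))) = Add(-12, Rational(-123, 16)) = Rational(-315, 16) ≈ -19.688)
Function('w')(F) = 0 (Function('w')(F) = Mul(0, Mul(2, F)) = 0)
Mul(Function('w')(-2), u) = Mul(0, Rational(-315, 16)) = 0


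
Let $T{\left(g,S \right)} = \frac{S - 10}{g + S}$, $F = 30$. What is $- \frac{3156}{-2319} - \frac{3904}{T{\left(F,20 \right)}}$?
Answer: $- \frac{15087908}{773} \approx -19519.0$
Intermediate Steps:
$T{\left(g,S \right)} = \frac{-10 + S}{S + g}$
$- \frac{3156}{-2319} - \frac{3904}{T{\left(F,20 \right)}} = - \frac{3156}{-2319} - \frac{3904}{\frac{1}{20 + 30} \left(-10 + 20\right)} = \left(-3156\right) \left(- \frac{1}{2319}\right) - \frac{3904}{\frac{1}{50} \cdot 10} = \frac{1052}{773} - \frac{3904}{\frac{1}{50} \cdot 10} = \frac{1052}{773} - 3904 \frac{1}{\frac{1}{5}} = \frac{1052}{773} - 19520 = - \frac{15087908}{773}$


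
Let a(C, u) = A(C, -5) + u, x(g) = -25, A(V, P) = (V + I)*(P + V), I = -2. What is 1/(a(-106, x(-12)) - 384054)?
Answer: -1/372091 ≈ -2.6875e-6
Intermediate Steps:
A(V, P) = (-2 + V)*(P + V) (A(V, P) = (V - 2)*(P + V) = (-2 + V)*(P + V))
a(C, u) = 10 + u + C² - 7*C (a(C, u) = (C² - 2*(-5) - 2*C - 5*C) + u = (C² + 10 - 2*C - 5*C) + u = (10 + C² - 7*C) + u = 10 + u + C² - 7*C)
1/(a(-106, x(-12)) - 384054) = 1/((10 - 25 + (-106)² - 7*(-106)) - 384054) = 1/((10 - 25 + 11236 + 742) - 384054) = 1/(11963 - 384054) = 1/(-372091) = -1/372091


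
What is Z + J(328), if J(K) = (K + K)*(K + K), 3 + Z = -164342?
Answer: 265991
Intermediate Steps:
Z = -164345 (Z = -3 - 164342 = -164345)
J(K) = 4*K² (J(K) = (2*K)*(2*K) = 4*K²)
Z + J(328) = -164345 + 4*328² = -164345 + 4*107584 = -164345 + 430336 = 265991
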